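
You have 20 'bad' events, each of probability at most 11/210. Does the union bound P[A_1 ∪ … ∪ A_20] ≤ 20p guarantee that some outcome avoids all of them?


Union bound: P[∪_{i=1}^{20} A_i] ≤ Σ_i P[A_i] ≤ 20·p = 20·(11/210) = 22/21.
Numerically: 22/21 ≈ 1.0476.
Is 22/21 < 1? NO.
Since the bound 22/21 is ≥ 1, the union bound is uninformative here; it does NOT by itself certify existence.

20·p = 22/21 ≈ 1.0476; existence NOT certified by the union bound.


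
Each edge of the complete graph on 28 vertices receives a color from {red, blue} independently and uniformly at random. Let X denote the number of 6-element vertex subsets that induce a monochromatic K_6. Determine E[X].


Let X = Σ_S X_S over the C(28, 6) = 376740 subsets S of size 6, where X_S = 1 if the K_6 on S is monochromatic.
For a fixed S, the K_6 on S has C(6, 2) = 15 edges. P[all 15 edges red] = (1/2)^15, and likewise for blue, so P[monochromatic] = 2·(1/2)^15 = 2^{1 − 15} = 1/16384.
Summing: E[X] = C(28, 6) · 2^{1 − 15} = 376740 · 1/16384 = 94185/4096.
Numerically: E[X] ≈ 22.994385.

E[X] = C(28,6)·2^(1−C(6,2)) = 94185/4096 ≈ 22.994385.


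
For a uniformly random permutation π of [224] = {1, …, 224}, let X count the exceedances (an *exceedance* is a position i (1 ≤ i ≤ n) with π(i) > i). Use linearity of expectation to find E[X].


Write X = Σ_{i=1}^{224} X_i, where X_i = 1_{π(i) > i}.
For each fixed i, π(i) is uniform over {1, …, 224} (marginal of a uniform permutation), so P[π(i) > i] = (n − i)/n. Summing: Σ_{i=1}^{224} (n − i)/n = (0 + 1 + … + 223)/224 = 224(224 − 1)/(2·224) = (224 − 1)/2.
Hence E[X] = Σ_{i=1}^{224} (224 − i)/224 = 223/2 ≈ 111.5000.

E[X] = 223/2 = 111.5000.


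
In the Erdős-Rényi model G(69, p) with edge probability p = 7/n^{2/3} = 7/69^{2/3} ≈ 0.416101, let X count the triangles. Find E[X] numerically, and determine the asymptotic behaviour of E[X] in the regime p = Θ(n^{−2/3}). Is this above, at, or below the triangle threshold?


Number of potential triangles: C(69, 3) = 52394.
Each occurs with probability p³ ≈ (0.416101)³ ≈ 7.20436883e-02.
By linearity: E[X] = C(69, 3)·p³ ≈ 52394 · 7.20436883e-02 ≈ 3774.657005.
Since α = 2/3 < 1, p = c/n^{2/3} ≫ 1/n is above the triangle threshold p ~ 1/n. Asymptotically E[X] ~ (c³/6)·n^{3(1−α)} = (7³/6)·n^{1} → ∞; triangles are abundant w.h.p.

E[X] ≈ 3774.657005; in regime p = Θ(1/n^{2/3}) E[X] diverges (above the triangle threshold p ~ 1/n).


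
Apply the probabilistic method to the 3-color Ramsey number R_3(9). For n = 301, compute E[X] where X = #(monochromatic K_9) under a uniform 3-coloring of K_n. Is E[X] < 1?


E[X] = C(301, 9) · 3^{1 − 36} = 49533303936090975 · 3^{−35} = 49533303936090975/50031545098999707.
As a reduced fraction: E[X] = 16511101312030325/16677181699666569 ≈ 0.9900.
Is E[X] < 1? YES.
Since E[X] < 1, there exists a 3-coloring of K_{301} with no monochromatic K_9; hence R_3(9) > 301.

E[X] = 16511101312030325/16677181699666569 ≈ 0.9900; E[X] < 1, so R_3(9) > 301.


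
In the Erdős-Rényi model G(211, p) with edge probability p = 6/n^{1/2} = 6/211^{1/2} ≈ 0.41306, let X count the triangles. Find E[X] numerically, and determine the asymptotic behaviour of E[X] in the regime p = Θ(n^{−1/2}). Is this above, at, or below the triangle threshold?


Number of potential triangles: C(211, 3) = 1543465.
Each occurs with probability p³ ≈ (0.41306)³ ≈ 7.0474186e-02.
By linearity: E[X] = C(211, 3)·p³ ≈ 1543465 · 7.0474186e-02 ≈ 108774.43946.
Since α = 1/2 < 1, p = c/n^{1/2} ≫ 1/n is above the triangle threshold p ~ 1/n. Asymptotically E[X] ~ (c³/6)·n^{3(1−α)} = (6³/6)·n^{1.5} → ∞; triangles are abundant w.h.p.

E[X] ≈ 108774.43946; in regime p = Θ(1/n^{1/2}) E[X] diverges (above the triangle threshold p ~ 1/n).


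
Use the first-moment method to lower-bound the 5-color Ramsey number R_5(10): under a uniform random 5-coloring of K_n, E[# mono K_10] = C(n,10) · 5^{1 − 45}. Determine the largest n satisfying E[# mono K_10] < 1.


We need C(n, 10) · 5^{1 − 45} < 1, i.e. C(n, 10) < 5^{45 − 1} = 5684341886080801486968994140625.
Check values of n near the boundary:
  n = 5386: C(5386, 10) = 5613966214234562222231428510561; 5613966214234562222231428510561 < 5684341886080801486968994140625? YES
  n = 5387: C(5387, 10) = 5624406917627224603154306376491; 5624406917627224603154306376491 < 5684341886080801486968994140625? YES
  n = 5388: C(5388, 10) = 5634865093375880654852250419586; 5634865093375880654852250419586 < 5684341886080801486968994140625? YES
  n = 5389: C(5389, 10) = 5645340767466558997768874792926; 5645340767466558997768874792926 < 5684341886080801486968994140625? YES
  n = 5390: C(5390, 10) = 5655833965919099070255434039753; 5655833965919099070255434039753 < 5684341886080801486968994140625? YES
  n = 5391: C(5391, 10) = 5666344714787188828795213697883; 5666344714787188828795213697883 < 5684341886080801486968994140625? YES
  n = 5392: C(5392, 10) = 5676873040158402483252283957448; 5676873040158402483252283957448 < 5684341886080801486968994140625? YES
  n = 5393: C(5393, 10) = 5687418968154238267170642278008; 5687418968154238267170642278008 < 5684341886080801486968994140625? NO
  n = 5394: C(5394, 10) = 5697982524930156243149785372878; 5697982524930156243149785372878 < 5684341886080801486968994140625? NO
  n = 5395: C(5395, 10) = 5708563736675616143322765475706; 5708563736675616143322765475706 < 5684341886080801486968994140625? NO
The largest n with C(n, 10) < 5684341886080801486968994140625 is n = 5392 (where E[X] = 5676873040158402483252283957448/5684341886080801486968994140625 ≈ 0.99869). Hence R_5(10) > 5392, i.e. R_5(10) ≥ 5393.

Largest n = 5392; hence R_5(10) > 5392.


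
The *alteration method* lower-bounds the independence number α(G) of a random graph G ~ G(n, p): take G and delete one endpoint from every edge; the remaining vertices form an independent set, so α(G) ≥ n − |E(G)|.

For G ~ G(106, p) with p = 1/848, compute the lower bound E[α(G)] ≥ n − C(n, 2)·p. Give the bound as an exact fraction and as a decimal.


E[|E(G)|] = C(106, 2)·p = 5565 · (1/848) = 105/16.
E[α(G)] ≥ n − E[|E(G)|] = 106 − 105/16 = 1591/16.
Numerically: ≈ 99.43750.
(This is only a lower bound; the true E[α(G)] may be larger.)

E[α(G)] ≥ 1591/16 ≈ 99.43750.


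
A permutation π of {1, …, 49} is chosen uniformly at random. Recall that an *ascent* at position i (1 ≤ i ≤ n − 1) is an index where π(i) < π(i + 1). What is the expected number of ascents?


Write X = Σ X_I over i = 1, …, 48, with X_I the indicator of one ascent.
There are 48 indicators.
For each fixed i, the pair (π(i), π(i+1)) is a uniformly random ordered pair of distinct values from {1, …, 49}; by symmetry P[π(i) < π(i+1)] = 1/2.
By linearity: E[X] = 48 · (1/2) = (49 − 1) · (1/2) = 24 ≈ 24.000.

E[X] = 24 = 24.000.


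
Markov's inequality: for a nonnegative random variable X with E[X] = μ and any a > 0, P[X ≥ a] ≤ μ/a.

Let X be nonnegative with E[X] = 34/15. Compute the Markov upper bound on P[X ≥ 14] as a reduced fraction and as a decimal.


μ = E[X] = 34/15, a = 14.
Markov: P[X ≥ 14] ≤ μ/a = (34/15)/14 = 17/105.
Numerically: ≈ 0.1619.
(Since a = 14 > μ = 2.2667, the bound 17/105 is < 1 and informative.)

P[X ≥ 14] ≤ 17/105 ≈ 0.1619.


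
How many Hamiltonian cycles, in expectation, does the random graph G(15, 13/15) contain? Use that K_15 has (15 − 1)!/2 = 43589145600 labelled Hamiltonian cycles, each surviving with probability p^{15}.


K_15 has (15 − 1)!/2 = 43589145600 labelled Hamiltonian cycles.
For each such Hamiltonian cycle H, let X_H = 1 if all 15 edges of H are present in G. Then P[X_H = 1] = p^{15} = (13/15)^{15} = 51185893014090757/437893890380859375.
Summing the indicators: E[X] = Σ_H E[X_H] = 43589145600 · p^{15} = 43589145600 · 51185893014090757/437893890380859375 = 367267381606127548722176/72081298828125.
Numerically: E[X] ≈ 5.095e+09.

E[X] = 43589145600 · (13/15)^{15} = 367267381606127548722176/72081298828125 ≈ 5.095e+09.


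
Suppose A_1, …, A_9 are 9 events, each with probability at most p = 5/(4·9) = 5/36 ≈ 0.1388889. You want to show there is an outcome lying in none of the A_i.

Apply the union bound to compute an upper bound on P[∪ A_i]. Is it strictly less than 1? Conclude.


Union bound: P[∪_{i=1}^{9} A_i] ≤ Σ_i P[A_i] ≤ 9·p = 9·(5/36) = 5/4.
Numerically: 5/4 ≈ 1.2500000.
Is 5/4 < 1? NO.
Since the bound 5/4 is ≥ 1, the union bound is uninformative here; it does NOT by itself certify existence.

9·p = 5/4 ≈ 1.2500000; existence NOT certified by the union bound.


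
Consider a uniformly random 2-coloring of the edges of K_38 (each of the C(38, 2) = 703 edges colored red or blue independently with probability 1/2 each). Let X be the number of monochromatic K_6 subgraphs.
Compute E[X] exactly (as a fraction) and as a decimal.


Let X = Σ_S X_S over the C(38, 6) = 2760681 subsets S of size 6, where X_S = 1 if the K_6 on S is monochromatic.
For a fixed S, the K_6 on S has C(6, 2) = 15 edges. P[all 15 edges red] = (1/2)^15, and likewise for blue, so P[monochromatic] = 2·(1/2)^15 = 2^{1 − 15} = 1/16384.
By linearity: E[X] = C(38, 6) · 2^{1 − 15} = 2760681 · 1/16384 = 2760681/16384.
Numerically: E[X] ≈ 168.499.

E[X] = C(38,6)·2^(1−C(6,2)) = 2760681/16384 ≈ 168.499.


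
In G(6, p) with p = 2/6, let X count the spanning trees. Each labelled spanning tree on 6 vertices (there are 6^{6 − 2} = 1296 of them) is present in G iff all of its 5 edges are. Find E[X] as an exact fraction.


K_6 has 6^{6 − 2} = 1296 labelled spanning trees.
For each such spanning tree H, let X_H = 1 if all 5 edges of H are present in G. Then P[X_H = 1] = p^{5} = (1/3)^{5} = 1/243.
By linearity of expectation: E[X] = Σ_H E[X_H] = 1296 · p^{5} = 1296 · 1/243 = 16/3.
Numerically: E[X] ≈ 5.333.

E[X] = 1296 · (1/3)^{5} = 16/3 ≈ 5.333.


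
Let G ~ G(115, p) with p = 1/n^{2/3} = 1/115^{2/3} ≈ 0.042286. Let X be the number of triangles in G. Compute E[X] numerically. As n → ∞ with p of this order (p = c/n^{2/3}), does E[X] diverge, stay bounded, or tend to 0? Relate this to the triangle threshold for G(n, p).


Number of potential triangles: C(115, 3) = 246905.
Each occurs with probability p³ ≈ (0.042286)³ ≈ 7.5614367e-05.
By linearity: E[X] = C(115, 3)·p³ ≈ 246905 · 7.5614367e-05 ≈ 18.66957.
Since α = 2/3 < 1, p = c/n^{2/3} ≫ 1/n is above the triangle threshold p ~ 1/n. Asymptotically E[X] ~ (c³/6)·n^{3(1−α)} = (1³/6)·n^{1} → ∞; triangles are abundant w.h.p.

E[X] ≈ 18.66957; in regime p = Θ(1/n^{2/3}) E[X] diverges (above the triangle threshold p ~ 1/n).


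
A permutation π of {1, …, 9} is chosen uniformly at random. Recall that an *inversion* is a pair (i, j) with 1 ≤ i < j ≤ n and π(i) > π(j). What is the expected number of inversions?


Write X = Σ X_I over the C(9, 2) = 36 pairs i < j, with X_I the indicator of one inversion.
There are 36 indicators.
For each fixed pair i < j, the values π(i) and π(j) are two distinct elements of {1, …, 9} in uniformly random order; by symmetry P[π(i) > π(j)] = 1/2.
By linearity: E[X] = 36 · (1/2) = C(9, 2) · (1/2) = 36/2 = 18 ≈ 18.0000.

E[X] = 18 = 18.0000.


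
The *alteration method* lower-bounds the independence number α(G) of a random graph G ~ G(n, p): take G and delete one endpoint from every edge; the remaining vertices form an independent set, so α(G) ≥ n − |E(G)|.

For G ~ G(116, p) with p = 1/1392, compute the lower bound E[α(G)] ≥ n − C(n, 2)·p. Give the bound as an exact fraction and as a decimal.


E[|E(G)|] = C(116, 2)·p = 6670 · (1/1392) = 115/24.
E[α(G)] ≥ n − E[|E(G)|] = 116 − 115/24 = 2669/24.
Numerically: ≈ 111.2083.
(This is only a lower bound; the true E[α(G)] may be larger.)

E[α(G)] ≥ 2669/24 ≈ 111.2083.


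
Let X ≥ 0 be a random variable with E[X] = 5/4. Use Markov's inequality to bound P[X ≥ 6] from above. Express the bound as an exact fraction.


μ = E[X] = 5/4, a = 6.
Markov: P[X ≥ 6] ≤ μ/a = (5/4)/6 = 5/24.
Numerically: ≈ 0.20833.
(Since a = 6 > μ = 1.25000, the bound 5/24 is < 1 and informative.)

P[X ≥ 6] ≤ 5/24 ≈ 0.20833.


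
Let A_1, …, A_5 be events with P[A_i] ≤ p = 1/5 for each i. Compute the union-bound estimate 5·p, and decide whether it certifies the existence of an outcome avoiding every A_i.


Union bound: P[∪_{i=1}^{5} A_i] ≤ Σ_i P[A_i] ≤ 5·p = 5·(1/5) = 1.
Numerically: 1 ≈ 1.000.
Is 1 < 1? NO.
Since the bound 1 is ≥ 1, the union bound is uninformative here; it does NOT by itself certify existence.

5·p = 1 ≈ 1.000; existence NOT certified by the union bound.


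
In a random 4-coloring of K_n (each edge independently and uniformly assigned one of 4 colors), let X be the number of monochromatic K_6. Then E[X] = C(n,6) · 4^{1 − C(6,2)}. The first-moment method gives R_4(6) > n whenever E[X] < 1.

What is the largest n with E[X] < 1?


We need C(n, 6) · 4^{1 − 15} < 1, i.e. C(n, 6) < 4^{15 − 1} = 268435456.
Check values of n near the boundary:
  n = 73: C(73, 6) = 170230452; 170230452 < 268435456? YES
  n = 74: C(74, 6) = 185250786; 185250786 < 268435456? YES
  n = 75: C(75, 6) = 201359550; 201359550 < 268435456? YES
  n = 76: C(76, 6) = 218618940; 218618940 < 268435456? YES
  n = 77: C(77, 6) = 237093780; 237093780 < 268435456? YES
  n = 78: C(78, 6) = 256851595; 256851595 < 268435456? YES
  n = 79: C(79, 6) = 277962685; 277962685 < 268435456? NO
  n = 80: C(80, 6) = 300500200; 300500200 < 268435456? NO
  n = 81: C(81, 6) = 324540216; 324540216 < 268435456? NO
The largest n with C(n, 6) < 268435456 is n = 78 (where E[X] = 256851595/268435456 ≈ 0.9568468). Hence R_4(6) > 78, i.e. R_4(6) ≥ 79.

Largest n = 78; hence R_4(6) > 78.


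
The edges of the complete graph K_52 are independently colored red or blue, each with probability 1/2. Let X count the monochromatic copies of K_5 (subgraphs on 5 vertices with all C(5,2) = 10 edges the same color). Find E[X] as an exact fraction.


Let X = Σ_S X_S over the C(52, 5) = 2598960 subsets S of size 5, where X_S = 1 if the K_5 on S is monochromatic.
For a fixed S, the K_5 on S has C(5, 2) = 10 edges. P[all 10 edges red] = (1/2)^10, and likewise for blue, so P[monochromatic] = 2·(1/2)^10 = 2^{1 − 10} = 1/512.
By linearity: E[X] = C(52, 5) · 2^{1 − 10} = 2598960 · 1/512 = 162435/32.
Numerically: E[X] ≈ 5076.09375.

E[X] = C(52,5)·2^(1−C(5,2)) = 162435/32 ≈ 5076.09375.


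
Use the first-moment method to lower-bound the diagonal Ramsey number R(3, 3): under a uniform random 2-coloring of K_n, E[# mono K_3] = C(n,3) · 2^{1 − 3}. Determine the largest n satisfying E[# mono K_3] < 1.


We need C(n, 3) · 2^{1 − 3} < 1, i.e. C(n, 3) < 2^{3 − 1} = 4.
Check values of n near the boundary:
  n = 3: C(3, 3) = 1; 1 < 4? YES
  n = 4: C(4, 3) = 4; 4 < 4? NO
  n = 5: C(5, 3) = 10; 10 < 4? NO
The largest n with C(n, 3) < 4 is n = 3 (where E[X] = 1/4 ≈ 0.250000). Hence R(3, 3) > 3, i.e. R(3, 3) ≥ 4.

Largest n = 3; hence R(3, 3) > 3.


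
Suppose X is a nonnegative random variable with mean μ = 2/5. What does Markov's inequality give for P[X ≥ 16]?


μ = E[X] = 2/5, a = 16.
Markov: P[X ≥ 16] ≤ μ/a = (2/5)/16 = 1/40.
Numerically: ≈ 0.025000.
(Since a = 16 > μ = 0.400000, the bound 1/40 is < 1 and informative.)

P[X ≥ 16] ≤ 1/40 ≈ 0.025000.


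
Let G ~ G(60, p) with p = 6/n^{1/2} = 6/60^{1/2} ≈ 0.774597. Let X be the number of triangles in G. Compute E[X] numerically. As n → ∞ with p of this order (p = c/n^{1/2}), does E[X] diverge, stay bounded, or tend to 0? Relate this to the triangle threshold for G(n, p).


Number of potential triangles: C(60, 3) = 34220.
Each occurs with probability p³ ≈ (0.774597)³ ≈ 4.64758002e-01.
By linearity: E[X] = C(60, 3)·p³ ≈ 34220 · 4.64758002e-01 ≈ 15904.018813.
Since α = 1/2 < 1, p = c/n^{1/2} ≫ 1/n is above the triangle threshold p ~ 1/n. Asymptotically E[X] ~ (c³/6)·n^{3(1−α)} = (6³/6)·n^{1.5} → ∞; triangles are abundant w.h.p.

E[X] ≈ 15904.018813; in regime p = Θ(1/n^{1/2}) E[X] diverges (above the triangle threshold p ~ 1/n).


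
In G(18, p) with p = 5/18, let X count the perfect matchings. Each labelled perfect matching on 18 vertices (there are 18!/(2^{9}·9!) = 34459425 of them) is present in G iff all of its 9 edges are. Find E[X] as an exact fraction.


K_18 has 18!/(2^{9}·9!) = 34459425 labelled perfect matchings.
For each such perfect matching H, let X_H = 1 if all 9 edges of H are present in G. Then P[X_H = 1] = p^{9} = (5/18)^{9} = 1953125/198359290368.
By linearity: E[X] = Σ_H E[X_H] = 34459425 · p^{9} = 34459425 · 1953125/198359290368 = 830908203125/2448880128.
Numerically: E[X] ≈ 339.301.

E[X] = 34459425 · (5/18)^{9} = 830908203125/2448880128 ≈ 339.301.


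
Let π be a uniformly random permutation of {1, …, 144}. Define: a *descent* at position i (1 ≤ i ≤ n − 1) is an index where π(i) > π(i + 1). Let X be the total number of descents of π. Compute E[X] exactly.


Write X = Σ X_I over i = 1, …, 143, with X_I the indicator of one descent.
There are 143 indicators.
For each fixed i, the pair (π(i), π(i+1)) is a uniformly random ordered pair of distinct values from {1, …, 144}; by symmetry P[π(i) > π(i+1)] = 1/2.
By linearity: E[X] = 143 · (1/2) = (144 − 1) · (1/2) = 143/2 ≈ 71.50000.

E[X] = 143/2 = 71.50000.


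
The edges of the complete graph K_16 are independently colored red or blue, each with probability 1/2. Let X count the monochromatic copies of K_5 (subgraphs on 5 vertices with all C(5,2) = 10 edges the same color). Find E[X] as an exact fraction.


Let X = Σ_S X_S over the C(16, 5) = 4368 subsets S of size 5, where X_S = 1 if the K_5 on S is monochromatic.
For a fixed S, the K_5 on S has C(5, 2) = 10 edges. P[all 10 edges red] = (1/2)^10, and likewise for blue, so P[monochromatic] = 2·(1/2)^10 = 2^{1 − 10} = 1/512.
Summing: E[X] = C(16, 5) · 2^{1 − 10} = 4368 · 1/512 = 273/32.
Numerically: E[X] ≈ 8.531250.

E[X] = C(16,5)·2^(1−C(5,2)) = 273/32 ≈ 8.531250.


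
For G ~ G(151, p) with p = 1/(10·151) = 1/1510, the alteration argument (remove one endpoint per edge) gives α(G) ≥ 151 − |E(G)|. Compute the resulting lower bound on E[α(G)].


E[|E(G)|] = C(151, 2)·p = 11325 · (1/1510) = 15/2.
E[α(G)] ≥ n − E[|E(G)|] = 151 − 15/2 = 287/2.
Numerically: ≈ 143.500000.
(This is only a lower bound; the true E[α(G)] may be larger.)

E[α(G)] ≥ 287/2 ≈ 143.500000.


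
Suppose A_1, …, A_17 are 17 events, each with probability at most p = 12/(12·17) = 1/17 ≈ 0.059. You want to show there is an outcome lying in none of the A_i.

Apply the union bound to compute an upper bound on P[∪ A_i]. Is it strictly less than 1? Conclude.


Union bound: P[∪_{i=1}^{17} A_i] ≤ Σ_i P[A_i] ≤ 17·p = 17·(1/17) = 1.
Numerically: 1 ≈ 1.000.
Is 1 < 1? NO.
Since the bound 1 is ≥ 1, the union bound is uninformative here; it does NOT by itself certify existence.

17·p = 1 ≈ 1.000; existence NOT certified by the union bound.


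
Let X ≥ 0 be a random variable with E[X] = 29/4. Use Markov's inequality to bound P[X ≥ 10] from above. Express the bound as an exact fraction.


μ = E[X] = 29/4, a = 10.
Markov: P[X ≥ 10] ≤ μ/a = (29/4)/10 = 29/40.
Numerically: ≈ 0.725.
(Since a = 10 > μ = 7.250, the bound 29/40 is < 1 and informative.)

P[X ≥ 10] ≤ 29/40 ≈ 0.725.


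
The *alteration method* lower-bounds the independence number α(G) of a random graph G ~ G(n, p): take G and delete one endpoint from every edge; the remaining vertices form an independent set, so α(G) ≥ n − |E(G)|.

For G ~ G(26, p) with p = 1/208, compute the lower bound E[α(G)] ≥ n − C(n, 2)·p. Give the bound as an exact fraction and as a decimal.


E[|E(G)|] = C(26, 2)·p = 325 · (1/208) = 25/16.
E[α(G)] ≥ n − E[|E(G)|] = 26 − 25/16 = 391/16.
Numerically: ≈ 24.4375.
(This is only a lower bound; the true E[α(G)] may be larger.)

E[α(G)] ≥ 391/16 ≈ 24.4375.


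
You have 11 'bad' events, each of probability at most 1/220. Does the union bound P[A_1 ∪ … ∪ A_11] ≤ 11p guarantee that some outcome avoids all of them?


Union bound: P[∪_{i=1}^{11} A_i] ≤ Σ_i P[A_i] ≤ 11·p = 11·(1/220) = 1/20.
Numerically: 1/20 ≈ 0.050000.
Is 1/20 < 1? YES.
Since P[∪ A_i] ≤ 1/20 < 1, the complement has P[∩ A_i^c] ≥ 1 − 1/20 = 19/20 > 0, so some outcome avoids every A_i.

11·p = 1/20 ≈ 0.050000; existence CERTIFIED by the union bound.


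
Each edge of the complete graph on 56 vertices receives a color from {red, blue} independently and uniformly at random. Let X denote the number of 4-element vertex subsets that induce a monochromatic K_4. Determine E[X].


Let X = Σ_S X_S over the C(56, 4) = 367290 subsets S of size 4, where X_S = 1 if the K_4 on S is monochromatic.
For a fixed S, the K_4 on S has C(4, 2) = 6 edges. P[all 6 edges red] = (1/2)^6, and likewise for blue, so P[monochromatic] = 2·(1/2)^6 = 2^{1 − 6} = 1/32.
By linearity of expectation: E[X] = C(56, 4) · 2^{1 − 6} = 367290 · 1/32 = 183645/16.
Numerically: E[X] ≈ 11477.812500.

E[X] = C(56,4)·2^(1−C(4,2)) = 183645/16 ≈ 11477.812500.


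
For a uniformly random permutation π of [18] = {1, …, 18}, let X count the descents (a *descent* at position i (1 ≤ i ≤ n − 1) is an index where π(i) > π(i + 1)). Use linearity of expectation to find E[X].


Write X = Σ X_I over i = 1, …, 17, with X_I the indicator of one descent.
There are 17 indicators.
For each fixed i, the pair (π(i), π(i+1)) is a uniformly random ordered pair of distinct values from {1, …, 18}; by symmetry P[π(i) > π(i+1)] = 1/2.
By linearity: E[X] = 17 · (1/2) = (18 − 1) · (1/2) = 17/2 ≈ 8.500.

E[X] = 17/2 = 8.500.


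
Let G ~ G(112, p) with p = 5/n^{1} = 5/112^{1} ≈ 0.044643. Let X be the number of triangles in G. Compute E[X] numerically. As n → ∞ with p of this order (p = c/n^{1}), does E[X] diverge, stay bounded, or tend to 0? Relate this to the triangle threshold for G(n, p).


Number of potential triangles: C(112, 3) = 227920.
Each occurs with probability p³ ≈ (0.044643)³ ≈ 8.8972531e-05.
By linearity: E[X] = C(112, 3)·p³ ≈ 227920 · 8.8972531e-05 ≈ 20.27862.
Here α = 1, so p = 5/n is exactly at the triangle threshold p ~ 1/n. Asymptotically E[X] → c³/6 = 5³/6 = 125/6 ≈ 20.83333, a bounded constant. In this regime the triangle count is asymptotically Poisson(c³/6).

E[X] ≈ 20.27862; in regime p = Θ(1/n^{1}) E[X] stays bounded (at the triangle threshold p ~ 1/n).


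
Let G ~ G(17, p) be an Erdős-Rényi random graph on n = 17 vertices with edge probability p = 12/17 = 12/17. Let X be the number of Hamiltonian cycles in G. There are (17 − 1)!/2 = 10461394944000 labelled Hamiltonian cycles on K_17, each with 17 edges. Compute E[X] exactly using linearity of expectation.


K_17 has (17 − 1)!/2 = 10461394944000 labelled Hamiltonian cycles.
For each such Hamiltonian cycle H, let X_H = 1 if all 17 edges of H are present in G. Then P[X_H = 1] = p^{17} = (12/17)^{17} = 2218611106740436992/827240261886336764177.
By linearity of expectation: E[X] = Σ_H E[X_H] = 10461394944000 · p^{17} = 10461394944000 · 2218611106740436992/827240261886336764177 = 23209767014756651868459368448000/827240261886336764177.
Numerically: E[X] ≈ 2.80569e+10.

E[X] = 10461394944000 · (12/17)^{17} = 23209767014756651868459368448000/827240261886336764177 ≈ 2.80569e+10.


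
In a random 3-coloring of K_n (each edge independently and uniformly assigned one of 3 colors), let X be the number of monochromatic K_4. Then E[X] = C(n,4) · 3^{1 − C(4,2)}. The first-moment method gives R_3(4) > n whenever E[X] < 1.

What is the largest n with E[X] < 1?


We need C(n, 4) · 3^{1 − 6} < 1, i.e. C(n, 4) < 3^{6 − 1} = 243.
Check values of n near the boundary:
  n = 5: C(5, 4) = 5; 5 < 243? YES
  n = 6: C(6, 4) = 15; 15 < 243? YES
  n = 7: C(7, 4) = 35; 35 < 243? YES
  n = 8: C(8, 4) = 70; 70 < 243? YES
  n = 9: C(9, 4) = 126; 126 < 243? YES
  n = 10: C(10, 4) = 210; 210 < 243? YES
  n = 11: C(11, 4) = 330; 330 < 243? NO
  n = 12: C(12, 4) = 495; 495 < 243? NO
  n = 13: C(13, 4) = 715; 715 < 243? NO
The largest n with C(n, 4) < 243 is n = 10 (where E[X] = 70/81 ≈ 0.86420). Hence R_3(4) > 10, i.e. R_3(4) ≥ 11.

Largest n = 10; hence R_3(4) > 10.


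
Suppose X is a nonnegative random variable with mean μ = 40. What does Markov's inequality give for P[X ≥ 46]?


μ = E[X] = 40, a = 46.
Markov: P[X ≥ 46] ≤ μ/a = (40)/46 = 20/23.
Numerically: ≈ 0.870.
(Since a = 46 > μ = 40.000, the bound 20/23 is < 1 and informative.)

P[X ≥ 46] ≤ 20/23 ≈ 0.870.


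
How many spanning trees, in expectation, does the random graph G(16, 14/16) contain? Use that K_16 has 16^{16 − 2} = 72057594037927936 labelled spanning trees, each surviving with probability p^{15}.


K_16 has 16^{16 − 2} = 72057594037927936 labelled spanning trees.
For each such spanning tree H, let X_H = 1 if all 15 edges of H are present in G. Then P[X_H = 1] = p^{15} = (7/8)^{15} = 4747561509943/35184372088832.
By linearity: E[X] = Σ_H E[X_H] = 72057594037927936 · p^{15} = 72057594037927936 · 4747561509943/35184372088832 = 9723005972363264.
Numerically: E[X] ≈ 9.723e+15.

E[X] = 72057594037927936 · (7/8)^{15} = 9723005972363264 ≈ 9.723e+15.


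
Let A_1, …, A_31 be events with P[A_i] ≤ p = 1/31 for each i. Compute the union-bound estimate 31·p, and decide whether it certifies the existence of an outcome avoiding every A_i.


Union bound: P[∪_{i=1}^{31} A_i] ≤ Σ_i P[A_i] ≤ 31·p = 31·(1/31) = 1.
Numerically: 1 ≈ 1.0000000.
Is 1 < 1? NO.
Since the bound 1 is ≥ 1, the union bound is uninformative here; it does NOT by itself certify existence.

31·p = 1 ≈ 1.0000000; existence NOT certified by the union bound.


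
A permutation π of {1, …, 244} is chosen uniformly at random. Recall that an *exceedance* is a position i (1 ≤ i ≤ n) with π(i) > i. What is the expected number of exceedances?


Write X = Σ_{i=1}^{244} X_i, where X_i = 1_{π(i) > i}.
For each fixed i, π(i) is uniform over {1, …, 244} (marginal of a uniform permutation), so P[π(i) > i] = (n − i)/n. Summing: Σ_{i=1}^{244} (n − i)/n = (0 + 1 + … + 243)/244 = 244(244 − 1)/(2·244) = (244 − 1)/2.
Hence E[X] = Σ_{i=1}^{244} (244 − i)/244 = 243/2 ≈ 121.500.

E[X] = 243/2 = 121.500.


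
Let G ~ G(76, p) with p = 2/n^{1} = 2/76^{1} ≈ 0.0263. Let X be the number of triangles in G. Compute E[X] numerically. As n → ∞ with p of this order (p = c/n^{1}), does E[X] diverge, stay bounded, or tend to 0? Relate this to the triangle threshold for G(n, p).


Number of potential triangles: C(76, 3) = 70300.
Each occurs with probability p³ ≈ (0.0263)³ ≈ 1.82242e-05.
By linearity: E[X] = C(76, 3)·p³ ≈ 70300 · 1.82242e-05 ≈ 1.281.
Here α = 1, so p = 2/n is exactly at the triangle threshold p ~ 1/n. Asymptotically E[X] → c³/6 = 2³/6 = 4/3 ≈ 1.333, a bounded constant. In this regime the triangle count is asymptotically Poisson(c³/6).

E[X] ≈ 1.281; in regime p = Θ(1/n^{1}) E[X] stays bounded (at the triangle threshold p ~ 1/n).


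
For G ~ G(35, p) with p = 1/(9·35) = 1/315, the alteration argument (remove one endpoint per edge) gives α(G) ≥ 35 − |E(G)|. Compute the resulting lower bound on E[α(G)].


E[|E(G)|] = C(35, 2)·p = 595 · (1/315) = 17/9.
E[α(G)] ≥ n − E[|E(G)|] = 35 − 17/9 = 298/9.
Numerically: ≈ 33.1111.
(This is only a lower bound; the true E[α(G)] may be larger.)

E[α(G)] ≥ 298/9 ≈ 33.1111.


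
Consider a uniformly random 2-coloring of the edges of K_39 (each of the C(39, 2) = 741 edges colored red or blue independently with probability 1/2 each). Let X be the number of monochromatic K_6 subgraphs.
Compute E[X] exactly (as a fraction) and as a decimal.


Let X = Σ_S X_S over the C(39, 6) = 3262623 subsets S of size 6, where X_S = 1 if the K_6 on S is monochromatic.
For a fixed S, the K_6 on S has C(6, 2) = 15 edges. P[all 15 edges red] = (1/2)^15, and likewise for blue, so P[monochromatic] = 2·(1/2)^15 = 2^{1 − 15} = 1/16384.
Summing: E[X] = C(39, 6) · 2^{1 − 15} = 3262623 · 1/16384 = 3262623/16384.
Numerically: E[X] ≈ 199.135.

E[X] = C(39,6)·2^(1−C(6,2)) = 3262623/16384 ≈ 199.135.


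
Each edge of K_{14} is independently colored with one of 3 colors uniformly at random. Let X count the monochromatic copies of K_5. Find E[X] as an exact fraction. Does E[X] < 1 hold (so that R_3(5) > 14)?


E[X] = C(14, 5) · 3^{1 − 10} = 2002 · 3^{−9} = 2002/19683.
As a reduced fraction: E[X] = 2002/19683 ≈ 0.102.
Is E[X] < 1? YES.
Since E[X] < 1, there exists a 3-coloring of K_{14} with no monochromatic K_5; hence R_3(5) > 14.

E[X] = 2002/19683 ≈ 0.102; E[X] < 1, so R_3(5) > 14.


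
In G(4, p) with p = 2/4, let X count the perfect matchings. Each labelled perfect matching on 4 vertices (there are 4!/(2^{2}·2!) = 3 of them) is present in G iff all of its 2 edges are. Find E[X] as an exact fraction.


K_4 has 4!/(2^{2}·2!) = 3 labelled perfect matchings.
For each such perfect matching H, let X_H = 1 if all 2 edges of H are present in G. Then P[X_H = 1] = p^{2} = (1/2)^{2} = 1/4.
By linearity of expectation: E[X] = Σ_H E[X_H] = 3 · p^{2} = 3 · 1/4 = 3/4.
Numerically: E[X] ≈ 0.75.

E[X] = 3 · (1/2)^{2} = 3/4 ≈ 0.75.


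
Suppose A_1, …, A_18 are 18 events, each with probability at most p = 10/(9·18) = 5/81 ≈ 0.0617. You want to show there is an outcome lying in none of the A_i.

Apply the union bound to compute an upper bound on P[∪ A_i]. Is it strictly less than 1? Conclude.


Union bound: P[∪_{i=1}^{18} A_i] ≤ Σ_i P[A_i] ≤ 18·p = 18·(5/81) = 10/9.
Numerically: 10/9 ≈ 1.1111.
Is 10/9 < 1? NO.
Since the bound 10/9 is ≥ 1, the union bound is uninformative here; it does NOT by itself certify existence.

18·p = 10/9 ≈ 1.1111; existence NOT certified by the union bound.


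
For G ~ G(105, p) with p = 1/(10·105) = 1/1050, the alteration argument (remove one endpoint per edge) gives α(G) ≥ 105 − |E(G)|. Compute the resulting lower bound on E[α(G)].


E[|E(G)|] = C(105, 2)·p = 5460 · (1/1050) = 26/5.
E[α(G)] ≥ n − E[|E(G)|] = 105 − 26/5 = 499/5.
Numerically: ≈ 99.800.
(This is only a lower bound; the true E[α(G)] may be larger.)

E[α(G)] ≥ 499/5 ≈ 99.800.


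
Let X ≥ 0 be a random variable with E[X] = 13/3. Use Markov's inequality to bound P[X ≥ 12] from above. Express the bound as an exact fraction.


μ = E[X] = 13/3, a = 12.
Markov: P[X ≥ 12] ≤ μ/a = (13/3)/12 = 13/36.
Numerically: ≈ 0.3611.
(Since a = 12 > μ = 4.3333, the bound 13/36 is < 1 and informative.)

P[X ≥ 12] ≤ 13/36 ≈ 0.3611.


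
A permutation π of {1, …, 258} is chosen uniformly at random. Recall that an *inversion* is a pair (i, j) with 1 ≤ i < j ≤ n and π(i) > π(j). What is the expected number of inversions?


Write X = Σ X_I over the C(258, 2) = 33153 pairs i < j, with X_I the indicator of one inversion.
There are 33153 indicators.
For each fixed pair i < j, the values π(i) and π(j) are two distinct elements of {1, …, 258} in uniformly random order; by symmetry P[π(i) > π(j)] = 1/2.
By linearity: E[X] = 33153 · (1/2) = C(258, 2) · (1/2) = 33153/2 = 33153/2 ≈ 16576.500.

E[X] = 33153/2 = 16576.500.


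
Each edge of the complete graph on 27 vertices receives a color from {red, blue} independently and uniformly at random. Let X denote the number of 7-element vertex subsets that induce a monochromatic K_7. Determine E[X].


Let X = Σ_S X_S over the C(27, 7) = 888030 subsets S of size 7, where X_S = 1 if the K_7 on S is monochromatic.
For a fixed S, the K_7 on S has C(7, 2) = 21 edges. P[all 21 edges red] = (1/2)^21, and likewise for blue, so P[monochromatic] = 2·(1/2)^21 = 2^{1 − 21} = 1/1048576.
By linearity: E[X] = C(27, 7) · 2^{1 − 21} = 888030 · 1/1048576 = 444015/524288.
Numerically: E[X] ≈ 0.846891.

E[X] = C(27,7)·2^(1−C(7,2)) = 444015/524288 ≈ 0.846891.


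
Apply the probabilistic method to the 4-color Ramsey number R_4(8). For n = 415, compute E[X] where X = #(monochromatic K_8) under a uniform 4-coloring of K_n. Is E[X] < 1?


E[X] = C(415, 8) · 4^{1 − 28} = 20388455694719685 · 4^{−27} = 20388455694719685/18014398509481984.
As a reduced fraction: E[X] = 20388455694719685/18014398509481984 ≈ 1.131787.
Is E[X] < 1? NO.
Since E[X] ≥ 1, the first-moment bound is inconclusive at n = 415; it does NOT by itself certify R_4(8) > 415.

E[X] = 20388455694719685/18014398509481984 ≈ 1.131787; E[X] ≥ 1; first-moment method inconclusive here.


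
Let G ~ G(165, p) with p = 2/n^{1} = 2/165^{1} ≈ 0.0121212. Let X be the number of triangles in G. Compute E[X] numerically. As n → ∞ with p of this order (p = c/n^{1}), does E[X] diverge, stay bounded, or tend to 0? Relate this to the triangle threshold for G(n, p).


Number of potential triangles: C(165, 3) = 735130.
Each occurs with probability p³ ≈ (0.0121212)³ ≈ 1.78089434e-06.
By linearity: E[X] = C(165, 3)·p³ ≈ 735130 · 1.78089434e-06 ≈ 1.309189.
Here α = 1, so p = 2/n is exactly at the triangle threshold p ~ 1/n. Asymptotically E[X] → c³/6 = 2³/6 = 4/3 ≈ 1.333333, a bounded constant. In this regime the triangle count is asymptotically Poisson(c³/6).

E[X] ≈ 1.309189; in regime p = Θ(1/n^{1}) E[X] stays bounded (at the triangle threshold p ~ 1/n).


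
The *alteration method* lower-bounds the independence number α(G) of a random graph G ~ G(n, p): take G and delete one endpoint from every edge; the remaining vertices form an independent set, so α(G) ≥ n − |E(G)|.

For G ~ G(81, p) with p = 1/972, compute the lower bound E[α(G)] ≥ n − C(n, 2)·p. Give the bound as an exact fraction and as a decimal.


E[|E(G)|] = C(81, 2)·p = 3240 · (1/972) = 10/3.
E[α(G)] ≥ n − E[|E(G)|] = 81 − 10/3 = 233/3.
Numerically: ≈ 77.667.
(This is only a lower bound; the true E[α(G)] may be larger.)

E[α(G)] ≥ 233/3 ≈ 77.667.


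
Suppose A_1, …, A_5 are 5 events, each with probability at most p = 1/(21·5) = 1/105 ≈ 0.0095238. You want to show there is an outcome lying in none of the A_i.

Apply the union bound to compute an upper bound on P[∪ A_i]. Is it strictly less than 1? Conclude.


Union bound: P[∪_{i=1}^{5} A_i] ≤ Σ_i P[A_i] ≤ 5·p = 5·(1/105) = 1/21.
Numerically: 1/21 ≈ 0.0476190.
Is 1/21 < 1? YES.
Since P[∪ A_i] ≤ 1/21 < 1, the complement has P[∩ A_i^c] ≥ 1 − 1/21 = 20/21 > 0, so some outcome avoids every A_i.

5·p = 1/21 ≈ 0.0476190; existence CERTIFIED by the union bound.


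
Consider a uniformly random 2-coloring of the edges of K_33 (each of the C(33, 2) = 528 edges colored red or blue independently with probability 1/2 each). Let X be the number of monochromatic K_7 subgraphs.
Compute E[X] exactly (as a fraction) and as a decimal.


Let X = Σ_S X_S over the C(33, 7) = 4272048 subsets S of size 7, where X_S = 1 if the K_7 on S is monochromatic.
For a fixed S, the K_7 on S has C(7, 2) = 21 edges. P[all 21 edges red] = (1/2)^21, and likewise for blue, so P[monochromatic] = 2·(1/2)^21 = 2^{1 − 21} = 1/1048576.
By linearity: E[X] = C(33, 7) · 2^{1 − 21} = 4272048 · 1/1048576 = 267003/65536.
Numerically: E[X] ≈ 4.07414.

E[X] = C(33,7)·2^(1−C(7,2)) = 267003/65536 ≈ 4.07414.


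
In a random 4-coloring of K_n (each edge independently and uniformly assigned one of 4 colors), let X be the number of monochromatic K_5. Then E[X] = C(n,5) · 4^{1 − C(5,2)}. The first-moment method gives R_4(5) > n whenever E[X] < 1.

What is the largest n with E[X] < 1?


We need C(n, 5) · 4^{1 − 10} < 1, i.e. C(n, 5) < 4^{10 − 1} = 262144.
Check values of n near the boundary:
  n = 28: C(28, 5) = 98280; 98280 < 262144? YES
  n = 29: C(29, 5) = 118755; 118755 < 262144? YES
  n = 30: C(30, 5) = 142506; 142506 < 262144? YES
  n = 31: C(31, 5) = 169911; 169911 < 262144? YES
  n = 32: C(32, 5) = 201376; 201376 < 262144? YES
  n = 33: C(33, 5) = 237336; 237336 < 262144? YES
  n = 34: C(34, 5) = 278256; 278256 < 262144? NO
The largest n with C(n, 5) < 262144 is n = 33 (where E[X] = 29667/32768 ≈ 0.90536). Hence R_4(5) > 33, i.e. R_4(5) ≥ 34.

Largest n = 33; hence R_4(5) > 33.


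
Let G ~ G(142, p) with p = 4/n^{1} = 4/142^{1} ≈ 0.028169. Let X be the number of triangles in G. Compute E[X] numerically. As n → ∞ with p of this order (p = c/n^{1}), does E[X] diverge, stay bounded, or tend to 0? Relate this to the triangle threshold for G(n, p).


Number of potential triangles: C(142, 3) = 467180.
Each occurs with probability p³ ≈ (0.028169)³ ≈ 2.2351925e-05.
By linearity: E[X] = C(142, 3)·p³ ≈ 467180 · 2.2351925e-05 ≈ 10.44237.
Here α = 1, so p = 4/n is exactly at the triangle threshold p ~ 1/n. Asymptotically E[X] → c³/6 = 4³/6 = 32/3 ≈ 10.66667, a bounded constant. In this regime the triangle count is asymptotically Poisson(c³/6).

E[X] ≈ 10.44237; in regime p = Θ(1/n^{1}) E[X] stays bounded (at the triangle threshold p ~ 1/n).


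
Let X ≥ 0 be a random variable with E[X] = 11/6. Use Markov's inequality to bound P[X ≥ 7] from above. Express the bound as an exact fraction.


μ = E[X] = 11/6, a = 7.
Markov: P[X ≥ 7] ≤ μ/a = (11/6)/7 = 11/42.
Numerically: ≈ 0.262.
(Since a = 7 > μ = 1.833, the bound 11/42 is < 1 and informative.)

P[X ≥ 7] ≤ 11/42 ≈ 0.262.


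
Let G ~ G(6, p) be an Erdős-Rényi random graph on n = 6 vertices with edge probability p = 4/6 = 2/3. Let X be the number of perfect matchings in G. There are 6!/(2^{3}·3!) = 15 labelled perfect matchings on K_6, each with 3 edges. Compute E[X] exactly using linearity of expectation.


K_6 has 6!/(2^{3}·3!) = 15 labelled perfect matchings.
For each such perfect matching H, let X_H = 1 if all 3 edges of H are present in G. Then P[X_H = 1] = p^{3} = (2/3)^{3} = 8/27.
Summing the indicators: E[X] = Σ_H E[X_H] = 15 · p^{3} = 15 · 8/27 = 40/9.
Numerically: E[X] ≈ 4.4444.

E[X] = 15 · (2/3)^{3} = 40/9 ≈ 4.4444.


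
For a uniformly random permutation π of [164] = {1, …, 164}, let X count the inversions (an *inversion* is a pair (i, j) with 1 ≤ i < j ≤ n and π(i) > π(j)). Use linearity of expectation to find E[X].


Write X = Σ X_I over the C(164, 2) = 13366 pairs i < j, with X_I the indicator of one inversion.
There are 13366 indicators.
For each fixed pair i < j, the values π(i) and π(j) are two distinct elements of {1, …, 164} in uniformly random order; by symmetry P[π(i) > π(j)] = 1/2.
By linearity: E[X] = 13366 · (1/2) = C(164, 2) · (1/2) = 13366/2 = 6683 ≈ 6683.0000.

E[X] = 6683 = 6683.0000.


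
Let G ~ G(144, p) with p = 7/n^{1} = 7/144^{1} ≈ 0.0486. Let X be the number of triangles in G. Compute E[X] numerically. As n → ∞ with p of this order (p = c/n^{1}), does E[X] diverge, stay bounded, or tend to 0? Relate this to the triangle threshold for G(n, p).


Number of potential triangles: C(144, 3) = 487344.
Each occurs with probability p³ ≈ (0.0486)³ ≈ 1.14870e-04.
By linearity: E[X] = C(144, 3)·p³ ≈ 487344 · 1.14870e-04 ≈ 55.981.
Here α = 1, so p = 7/n is exactly at the triangle threshold p ~ 1/n. Asymptotically E[X] → c³/6 = 7³/6 = 343/6 ≈ 57.167, a bounded constant. In this regime the triangle count is asymptotically Poisson(c³/6).

E[X] ≈ 55.981; in regime p = Θ(1/n^{1}) E[X] stays bounded (at the triangle threshold p ~ 1/n).


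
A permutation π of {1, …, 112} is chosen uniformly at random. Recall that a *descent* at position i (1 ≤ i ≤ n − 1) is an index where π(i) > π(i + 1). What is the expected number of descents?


Write X = Σ X_I over i = 1, …, 111, with X_I the indicator of one descent.
There are 111 indicators.
For each fixed i, the pair (π(i), π(i+1)) is a uniformly random ordered pair of distinct values from {1, …, 112}; by symmetry P[π(i) > π(i+1)] = 1/2.
By linearity: E[X] = 111 · (1/2) = (112 − 1) · (1/2) = 111/2 ≈ 55.500000.

E[X] = 111/2 = 55.500000.
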